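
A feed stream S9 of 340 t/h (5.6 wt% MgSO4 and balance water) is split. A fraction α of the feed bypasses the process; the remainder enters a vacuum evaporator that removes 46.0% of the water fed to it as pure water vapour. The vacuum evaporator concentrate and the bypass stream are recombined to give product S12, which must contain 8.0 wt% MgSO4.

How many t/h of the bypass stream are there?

All 340×0.056 = 19.04 t/h of MgSO4 reaches S12, so S12 = 19.04/0.080 = 238 t/h and vapour = 102 t/h.
The evaporator receives (1−α)·340 of feed at 0.944 water and removes 0.460 of that water:
0.460×0.944×(1−α)×340 = 102
(1−α) = 102/147.64 = 0.6909;  α = 0.3091.
Bypass flow = 0.3091×340 = 105.11 t/h.

105.1 t/h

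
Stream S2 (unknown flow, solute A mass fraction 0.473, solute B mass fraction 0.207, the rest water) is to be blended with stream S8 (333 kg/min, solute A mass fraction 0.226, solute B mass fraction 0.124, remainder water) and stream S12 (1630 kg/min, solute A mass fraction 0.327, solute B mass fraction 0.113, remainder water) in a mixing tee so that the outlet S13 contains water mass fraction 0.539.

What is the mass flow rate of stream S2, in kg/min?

Let S2 be the unknown flow. Total out = 1963 + S2.
water balance: 1129.2 + 0.320·S2 = 0.539·(1963 + S2)
(0.320 − 0.539)·S2 = 0.539×1963 − 1129.2 = -71.193
S2 = -71.193 / -0.219 = 325.08 kg/min

325.1 kg/min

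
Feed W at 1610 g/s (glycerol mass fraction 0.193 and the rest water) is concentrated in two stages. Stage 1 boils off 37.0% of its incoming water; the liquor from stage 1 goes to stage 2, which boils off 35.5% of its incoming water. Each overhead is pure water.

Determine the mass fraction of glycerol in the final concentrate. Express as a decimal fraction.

0.370

water in feed = 1610×0.807 = 1299.3 g/s.
After stage 1: water left = (1−0.370)×1299.3 = 818.54; stream total = 1129.3 g/s.
After stage 2: water left = (1−0.355)×818.54 = 527.96; final concentrate = 838.69 g/s.
glycerol fraction = 310.73/838.69 = 0.370.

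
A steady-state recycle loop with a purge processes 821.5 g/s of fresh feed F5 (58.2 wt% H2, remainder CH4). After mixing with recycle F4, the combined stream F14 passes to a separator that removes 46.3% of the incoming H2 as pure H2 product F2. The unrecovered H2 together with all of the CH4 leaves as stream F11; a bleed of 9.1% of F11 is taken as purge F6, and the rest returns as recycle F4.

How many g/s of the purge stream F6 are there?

389 g/s

CH4 enters only via F5 and leaves only via the purge: 821.5×0.418 = 0.091×(CH4 in F11), and the separator passes all CH4, so CH4 in F14 = CH4 in F11 = 3773.5 g/s.
H2 in F14: m_A = 821.5×0.582 + (1−0.091)·(1−0.463)·m_A, so m_A = 478.11/0.5119 = 934.06 g/s.
F11 = (1−0.463)×934.06 + 3773.5 = 4275.1 g/s.
Purge F6 = 0.091×4275.1 = 389.03 g/s.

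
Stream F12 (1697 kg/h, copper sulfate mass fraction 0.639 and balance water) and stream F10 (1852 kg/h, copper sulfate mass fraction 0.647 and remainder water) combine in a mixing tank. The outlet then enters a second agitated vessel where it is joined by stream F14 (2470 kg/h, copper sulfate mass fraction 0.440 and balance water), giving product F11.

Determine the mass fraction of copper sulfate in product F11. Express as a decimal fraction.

Overall, product flow = 6019 kg/h.
copper sulfate in = 1697×0.639 + 1852×0.647 + 2470×0.440 = 3369.4 kg/h.
copper sulfate fraction in F11 = 0.560.

0.560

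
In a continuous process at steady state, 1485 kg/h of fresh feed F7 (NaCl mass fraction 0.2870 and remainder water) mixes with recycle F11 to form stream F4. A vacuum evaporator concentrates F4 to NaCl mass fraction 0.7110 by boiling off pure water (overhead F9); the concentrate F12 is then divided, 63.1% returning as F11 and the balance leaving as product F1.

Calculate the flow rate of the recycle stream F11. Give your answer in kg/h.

1025 kg/h

Overall NaCl balance (none leaves overhead): NaCl in fresh feed = NaCl in product, i.e. 1485×0.287 = (1−0.631)·F12·0.711.
F12 = 426.19/(0.711×0.369) = 1624.5 kg/h.
Recycle F11 = 0.631×1624.5 = 1025 kg/h.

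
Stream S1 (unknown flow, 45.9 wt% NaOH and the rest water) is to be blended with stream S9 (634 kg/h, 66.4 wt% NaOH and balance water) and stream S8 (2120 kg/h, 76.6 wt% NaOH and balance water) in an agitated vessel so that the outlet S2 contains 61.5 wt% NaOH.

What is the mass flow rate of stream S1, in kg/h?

2251 kg/h

Let S1 be the unknown flow. Total out = 2754 + S1.
NaOH balance: 2044.9 + 0.459·S1 = 0.615·(2754 + S1)
(0.459 − 0.615)·S1 = 0.615×2754 − 2044.9 = -351.19
S1 = -351.19 / -0.156 = 2251.2 kg/h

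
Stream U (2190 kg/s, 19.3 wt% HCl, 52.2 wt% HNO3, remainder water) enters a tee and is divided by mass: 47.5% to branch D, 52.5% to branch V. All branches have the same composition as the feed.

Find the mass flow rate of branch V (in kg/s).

1150 kg/s

Branch V flow = 0.525×2190 = 1149.8 kg/s.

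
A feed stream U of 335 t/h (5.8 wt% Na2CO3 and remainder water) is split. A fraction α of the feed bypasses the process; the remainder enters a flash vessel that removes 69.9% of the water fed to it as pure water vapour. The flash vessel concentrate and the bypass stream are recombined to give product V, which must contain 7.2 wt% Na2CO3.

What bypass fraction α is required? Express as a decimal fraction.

0.705

All 335×0.058 = 19.43 t/h of Na2CO3 reaches V, so V = 19.43/0.072 = 269.86 t/h and vapour = 65.139 t/h.
The evaporator receives (1−α)·335 of feed at 0.942 water and removes 0.699 of that water:
0.699×0.942×(1−α)×335 = 65.139
(1−α) = 65.139/220.58 = 0.2953;  α = 0.7047.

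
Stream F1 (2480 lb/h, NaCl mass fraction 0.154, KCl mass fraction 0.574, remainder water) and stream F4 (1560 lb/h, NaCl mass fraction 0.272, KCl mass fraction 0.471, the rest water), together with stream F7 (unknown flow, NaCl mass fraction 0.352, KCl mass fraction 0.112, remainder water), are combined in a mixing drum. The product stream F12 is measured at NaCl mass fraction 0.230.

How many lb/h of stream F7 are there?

1008 lb/h

Let F7 be the unknown flow. Total out = 4040 + F7.
NaCl balance: 806.24 + 0.352·F7 = 0.230·(4040 + F7)
(0.352 − 0.230)·F7 = 0.230×4040 − 806.24 = 122.96
F7 = 122.96 / 0.122 = 1007.9 lb/h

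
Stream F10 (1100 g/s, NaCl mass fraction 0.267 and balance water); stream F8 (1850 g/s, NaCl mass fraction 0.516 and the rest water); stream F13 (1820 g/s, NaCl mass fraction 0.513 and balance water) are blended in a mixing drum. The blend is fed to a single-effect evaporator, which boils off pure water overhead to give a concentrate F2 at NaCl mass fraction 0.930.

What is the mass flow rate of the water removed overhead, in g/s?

2424 g/s

NaCl entering = 1100×0.267 + 1850×0.516 + 1820×0.513 = 2182 g/s.
All NaCl reports to F2, so F2 = 2182/0.930 = 2346.2 g/s.
Total feed = 4770 g/s; overhead = 4770 − 2346.2 = 2423.8 g/s.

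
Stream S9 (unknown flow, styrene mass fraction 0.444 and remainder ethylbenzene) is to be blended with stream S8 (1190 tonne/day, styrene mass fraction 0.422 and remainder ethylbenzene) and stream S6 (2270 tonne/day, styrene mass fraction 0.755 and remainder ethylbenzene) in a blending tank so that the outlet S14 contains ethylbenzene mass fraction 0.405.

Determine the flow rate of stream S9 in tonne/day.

Let S9 be the unknown flow. Total out = 3460 + S9.
ethylbenzene balance: 1244 + 0.556·S9 = 0.405·(3460 + S9)
(0.556 − 0.405)·S9 = 0.405×3460 − 1244 = 157.33
S9 = 157.33 / 0.151 = 1041.9 tonne/day

1042 tonne/day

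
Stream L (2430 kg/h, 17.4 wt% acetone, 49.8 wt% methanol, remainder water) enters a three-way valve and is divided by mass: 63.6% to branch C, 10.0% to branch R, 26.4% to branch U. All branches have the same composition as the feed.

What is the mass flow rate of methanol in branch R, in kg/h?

Branch R total = 0.100×2430 = 243 kg/h.
methanol in R = 0.498×243 = 121.01 kg/h.

121 kg/h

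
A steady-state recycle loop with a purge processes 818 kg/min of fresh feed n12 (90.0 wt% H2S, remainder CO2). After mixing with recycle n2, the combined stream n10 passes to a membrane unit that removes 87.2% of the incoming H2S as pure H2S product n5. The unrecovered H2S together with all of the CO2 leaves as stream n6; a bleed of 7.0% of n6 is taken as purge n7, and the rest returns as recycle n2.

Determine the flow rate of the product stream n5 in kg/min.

728.7 kg/min

H2S in n10: m_A = 818×0.900 + (1−0.070)·(1−0.872)·m_A, so m_A = 736.2/0.8810 = 835.68 kg/min.
Product n5 = 0.872×835.68 = 728.71 kg/min.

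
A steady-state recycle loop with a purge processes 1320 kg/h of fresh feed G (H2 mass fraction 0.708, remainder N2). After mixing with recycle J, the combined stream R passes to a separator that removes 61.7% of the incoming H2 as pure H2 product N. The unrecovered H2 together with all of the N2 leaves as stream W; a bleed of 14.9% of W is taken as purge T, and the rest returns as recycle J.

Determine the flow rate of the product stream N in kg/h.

855.4 kg/h

H2 in R: m_A = 1320×0.708 + (1−0.149)·(1−0.617)·m_A, so m_A = 934.56/0.6741 = 1386.4 kg/h.
Product N = 0.617×1386.4 = 855.44 kg/h.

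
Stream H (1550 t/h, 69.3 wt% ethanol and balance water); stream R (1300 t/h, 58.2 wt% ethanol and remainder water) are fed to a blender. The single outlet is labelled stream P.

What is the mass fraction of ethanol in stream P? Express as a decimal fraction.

0.6424

Total flow out = 1550 + 1300 = 2850 t/h.
ethanol in = 1550×0.693 + 1300×0.582 = 1830.7 t/h.
ethanol mass fraction in P = 1830.7/2850 = 0.6424.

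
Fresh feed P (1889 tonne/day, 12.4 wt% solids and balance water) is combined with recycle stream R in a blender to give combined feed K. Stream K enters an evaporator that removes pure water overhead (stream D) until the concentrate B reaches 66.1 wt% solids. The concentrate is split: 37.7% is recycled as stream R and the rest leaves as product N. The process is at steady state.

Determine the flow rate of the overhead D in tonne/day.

Overall solids balance (none leaves overhead): solids in fresh feed = solids in product, i.e. 1889×0.124 = (1−0.377)·B·0.661.
B = 234.24/(0.661×0.623) = 568.81 tonne/day.
Recycle R = 0.377×568.81 = 214.44 tonne/day.
Combined feed K = 1889 + 214.44 = 2103.4 tonne/day.
Overhead D = K − B = 2103.4 − 568.81 = 1534.6 tonne/day.

1535 tonne/day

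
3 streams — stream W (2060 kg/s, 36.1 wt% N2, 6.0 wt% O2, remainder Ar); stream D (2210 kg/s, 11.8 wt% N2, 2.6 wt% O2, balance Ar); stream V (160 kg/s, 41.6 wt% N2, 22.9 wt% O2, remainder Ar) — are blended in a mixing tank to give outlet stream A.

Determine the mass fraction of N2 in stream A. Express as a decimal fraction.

Total flow out = 2060 + 2210 + 160 = 4430 kg/s.
N2 in = 2060×0.361 + 2210×0.118 + 160×0.416 = 1071 kg/s.
N2 mass fraction in A = 1071/4430 = 0.242.

0.242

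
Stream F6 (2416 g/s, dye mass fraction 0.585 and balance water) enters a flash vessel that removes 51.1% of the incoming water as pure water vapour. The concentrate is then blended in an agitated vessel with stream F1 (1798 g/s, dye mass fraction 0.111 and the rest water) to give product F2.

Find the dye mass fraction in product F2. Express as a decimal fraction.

Vapour removed = 0.511×0.415×2416 = 512.35 g/s; concentrate = 1903.7 g/s.
dye reaching the mixer = 1413.4 (from concentrate) + 1798×0.111 = 1612.9 g/s.
Product flow = 1903.7 + 1798 = 3701.7 g/s; dye fraction = 0.436.

0.436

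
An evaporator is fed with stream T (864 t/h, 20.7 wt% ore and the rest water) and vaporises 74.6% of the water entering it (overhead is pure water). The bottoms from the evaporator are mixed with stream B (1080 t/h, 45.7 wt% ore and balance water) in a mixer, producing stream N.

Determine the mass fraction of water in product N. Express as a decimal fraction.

0.531

Vapour removed = 0.746×0.793×864 = 511.12 t/h; concentrate = 352.88 t/h.
water reaching the mixer = 174.03 (from concentrate) + 1080×0.543 = 760.47 t/h.
Product flow = 352.88 + 1080 = 1432.9 t/h; water fraction = 0.531.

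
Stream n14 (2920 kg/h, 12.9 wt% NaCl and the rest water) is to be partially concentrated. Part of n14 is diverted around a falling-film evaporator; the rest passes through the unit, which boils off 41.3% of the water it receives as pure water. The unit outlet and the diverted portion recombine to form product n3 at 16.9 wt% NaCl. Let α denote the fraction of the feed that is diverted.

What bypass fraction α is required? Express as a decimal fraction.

All 2920×0.129 = 376.68 kg/h of NaCl reaches n3, so n3 = 376.68/0.169 = 2228.9 kg/h and vapour = 691.12 kg/h.
The evaporator receives (1−α)·2920 of feed at 0.871 water and removes 0.413 of that water:
0.413×0.871×(1−α)×2920 = 691.12
(1−α) = 691.12/1050.4 = 0.6580;  α = 0.3420.

0.342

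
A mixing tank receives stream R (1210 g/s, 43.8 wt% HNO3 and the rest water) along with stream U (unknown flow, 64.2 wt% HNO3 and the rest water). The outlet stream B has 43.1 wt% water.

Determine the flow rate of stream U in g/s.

Let U be the unknown flow. Total out = 1210 + U.
water balance: 680.02 + 0.358·U = 0.431·(1210 + U)
(0.358 − 0.431)·U = 0.431×1210 − 680.02 = -158.51
U = -158.51 / -0.073 = 2171.4 g/s

2171 g/s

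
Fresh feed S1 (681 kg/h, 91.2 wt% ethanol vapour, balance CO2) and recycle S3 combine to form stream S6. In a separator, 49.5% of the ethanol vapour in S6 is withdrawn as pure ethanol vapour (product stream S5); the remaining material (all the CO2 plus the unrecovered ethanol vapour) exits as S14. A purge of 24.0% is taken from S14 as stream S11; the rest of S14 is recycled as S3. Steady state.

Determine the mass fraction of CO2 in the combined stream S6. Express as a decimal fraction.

CO2 enters only via S1 and leaves only via the purge: 681×0.088 = 0.240×(CO2 in S14), and the separator passes all CO2, so CO2 in S6 = CO2 in S14 = 249.7 kg/h.
ethanol vapour in S6: m_A = 681×0.912 + (1−0.240)·(1−0.495)·m_A, so m_A = 621.07/0.6162 = 1007.9 kg/h.
S6 = 1007.9 + 249.7 = 1257.6 kg/h.
CO2 fraction in S6 = 249.7/1257.6 = 0.1986.

0.1986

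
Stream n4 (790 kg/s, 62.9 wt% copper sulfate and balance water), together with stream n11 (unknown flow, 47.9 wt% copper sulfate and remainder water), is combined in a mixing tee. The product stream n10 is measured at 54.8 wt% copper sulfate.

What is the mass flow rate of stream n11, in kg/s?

Let n11 be the unknown flow. Total out = 790 + n11.
copper sulfate balance: 496.91 + 0.479·n11 = 0.548·(790 + n11)
(0.479 − 0.548)·n11 = 0.548×790 − 496.91 = -63.99
n11 = -63.99 / -0.069 = 927.39 kg/s

927.4 kg/s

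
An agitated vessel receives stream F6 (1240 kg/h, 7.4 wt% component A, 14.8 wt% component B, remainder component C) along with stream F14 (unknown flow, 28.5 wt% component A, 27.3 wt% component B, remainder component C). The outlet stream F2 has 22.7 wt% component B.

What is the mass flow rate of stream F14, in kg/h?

2130 kg/h

Let F14 be the unknown flow. Total out = 1240 + F14.
component B balance: 183.52 + 0.273·F14 = 0.227·(1240 + F14)
(0.273 − 0.227)·F14 = 0.227×1240 − 183.52 = 97.96
F14 = 97.96 / 0.046 = 2129.6 kg/h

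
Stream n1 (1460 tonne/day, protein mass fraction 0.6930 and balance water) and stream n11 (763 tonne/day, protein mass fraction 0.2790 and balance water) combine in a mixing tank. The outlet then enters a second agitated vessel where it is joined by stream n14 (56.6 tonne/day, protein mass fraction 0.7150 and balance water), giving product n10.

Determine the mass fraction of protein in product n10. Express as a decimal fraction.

0.5550

Overall, product flow = 2279.6 tonne/day.
protein in = 1460×0.693 + 763×0.279 + 56.6×0.715 = 1265.1 tonne/day.
protein fraction in n10 = 0.5550.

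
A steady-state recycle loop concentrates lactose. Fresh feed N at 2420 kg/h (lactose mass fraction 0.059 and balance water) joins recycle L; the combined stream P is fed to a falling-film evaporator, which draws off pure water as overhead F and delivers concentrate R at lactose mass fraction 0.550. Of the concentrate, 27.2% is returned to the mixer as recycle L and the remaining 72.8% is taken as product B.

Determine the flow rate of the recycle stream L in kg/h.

96.99 kg/h

Overall lactose balance (none leaves overhead): lactose in fresh feed = lactose in product, i.e. 2420×0.059 = (1−0.272)·R·0.550.
R = 142.78/(0.550×0.728) = 356.59 kg/h.
Recycle L = 0.272×356.59 = 96.993 kg/h.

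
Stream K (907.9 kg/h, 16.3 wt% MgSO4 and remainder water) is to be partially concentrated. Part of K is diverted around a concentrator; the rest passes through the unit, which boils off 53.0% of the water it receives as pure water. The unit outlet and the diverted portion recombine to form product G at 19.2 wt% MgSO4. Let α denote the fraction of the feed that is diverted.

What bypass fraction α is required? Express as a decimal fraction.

All 907.9×0.163 = 147.99 kg/h of MgSO4 reaches G, so G = 147.99/0.192 = 770.77 kg/h and vapour = 137.13 kg/h.
The evaporator receives (1−α)·907.9 of feed at 0.837 water and removes 0.530 of that water:
0.530×0.837×(1−α)×907.9 = 137.13
(1−α) = 137.13/402.75 = 0.3405;  α = 0.6595.

0.660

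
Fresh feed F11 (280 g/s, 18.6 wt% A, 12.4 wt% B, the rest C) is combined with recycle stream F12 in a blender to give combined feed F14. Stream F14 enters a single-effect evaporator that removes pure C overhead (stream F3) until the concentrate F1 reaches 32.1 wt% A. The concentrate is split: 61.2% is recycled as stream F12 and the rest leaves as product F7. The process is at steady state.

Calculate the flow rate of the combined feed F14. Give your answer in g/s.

535.9 g/s

Overall A balance (none leaves overhead): A in fresh feed = A in product, i.e. 280×0.186 = (1−0.612)·F1·0.321.
F1 = 52.08/(0.321×0.388) = 418.15 g/s.
Recycle F12 = 0.612×418.15 = 255.91 g/s.
Combined feed F14 = 280 + 255.91 = 535.91 g/s.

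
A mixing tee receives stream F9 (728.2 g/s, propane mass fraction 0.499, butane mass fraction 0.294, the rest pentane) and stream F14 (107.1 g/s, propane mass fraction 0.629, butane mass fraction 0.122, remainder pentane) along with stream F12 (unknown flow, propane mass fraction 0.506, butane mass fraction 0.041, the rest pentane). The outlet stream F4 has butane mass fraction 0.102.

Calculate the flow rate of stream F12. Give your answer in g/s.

2327 g/s

Let F12 be the unknown flow. Total out = 835.3 + F12.
butane balance: 227.16 + 0.041·F12 = 0.102·(835.3 + F12)
(0.041 − 0.102)·F12 = 0.102×835.3 − 227.16 = -141.96
F12 = -141.96 / -0.061 = 2327.2 g/s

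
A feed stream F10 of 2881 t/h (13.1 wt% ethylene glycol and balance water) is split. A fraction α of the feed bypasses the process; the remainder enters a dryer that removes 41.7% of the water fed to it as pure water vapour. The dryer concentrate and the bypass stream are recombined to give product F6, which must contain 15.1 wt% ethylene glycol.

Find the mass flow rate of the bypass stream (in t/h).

All 2881×0.131 = 377.41 t/h of ethylene glycol reaches F6, so F6 = 377.41/0.151 = 2499.4 t/h and vapour = 381.59 t/h.
The evaporator receives (1−α)·2881 of feed at 0.869 water and removes 0.417 of that water:
0.417×0.869×(1−α)×2881 = 381.59
(1−α) = 381.59/1044 = 0.3655;  α = 0.6345.
Bypass flow = 0.6345×2881 = 1828 t/h.

1828 t/h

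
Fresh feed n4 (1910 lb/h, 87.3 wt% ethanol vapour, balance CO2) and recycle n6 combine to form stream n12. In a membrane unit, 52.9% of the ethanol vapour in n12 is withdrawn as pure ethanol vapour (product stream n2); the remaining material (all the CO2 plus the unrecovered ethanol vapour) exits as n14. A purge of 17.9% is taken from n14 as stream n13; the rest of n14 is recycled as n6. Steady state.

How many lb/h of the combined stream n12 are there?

4074 lb/h

CO2 enters only via n4 and leaves only via the purge: 1910×0.127 = 0.179×(CO2 in n14), and the membrane unit passes all CO2, so CO2 in n12 = CO2 in n14 = 1355.1 lb/h.
ethanol vapour in n12: m_A = 1910×0.873 + (1−0.179)·(1−0.529)·m_A, so m_A = 1667.4/0.6133 = 2718.7 lb/h.
n12 = 2718.7 + 1355.1 = 4073.9 lb/h.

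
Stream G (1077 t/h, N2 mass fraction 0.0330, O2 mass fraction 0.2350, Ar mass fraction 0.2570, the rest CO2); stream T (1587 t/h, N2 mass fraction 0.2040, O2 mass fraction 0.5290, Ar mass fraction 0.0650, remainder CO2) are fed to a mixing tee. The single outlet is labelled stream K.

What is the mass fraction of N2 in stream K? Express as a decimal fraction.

0.1349

Total flow out = 1077 + 1587 = 2664 t/h.
N2 in = 1077×0.033 + 1587×0.204 = 359.29 t/h.
N2 mass fraction in K = 359.29/2664 = 0.1349.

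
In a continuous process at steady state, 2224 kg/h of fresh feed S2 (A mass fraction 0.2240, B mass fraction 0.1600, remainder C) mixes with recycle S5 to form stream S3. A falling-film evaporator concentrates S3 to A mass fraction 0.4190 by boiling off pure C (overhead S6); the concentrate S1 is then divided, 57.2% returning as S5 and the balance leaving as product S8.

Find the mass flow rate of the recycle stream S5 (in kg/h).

Overall A balance (none leaves overhead): A in fresh feed = A in product, i.e. 2224×0.224 = (1−0.572)·S1·0.419.
S1 = 498.18/(0.419×0.428) = 2778 kg/h.
Recycle S5 = 0.572×2778 = 1589 kg/h.

1589 kg/h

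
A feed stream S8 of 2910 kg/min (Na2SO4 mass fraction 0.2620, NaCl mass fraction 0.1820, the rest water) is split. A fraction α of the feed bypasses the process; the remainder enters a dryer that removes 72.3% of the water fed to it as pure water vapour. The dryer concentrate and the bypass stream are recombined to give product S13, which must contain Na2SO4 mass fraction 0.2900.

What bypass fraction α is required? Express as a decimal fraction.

All 2910×0.262 = 762.42 kg/min of Na2SO4 reaches S13, so S13 = 762.42/0.290 = 2629 kg/min and vapour = 280.97 kg/min.
The evaporator receives (1−α)·2910 of feed at 0.556 water and removes 0.723 of that water:
0.723×0.556×(1−α)×2910 = 280.97
(1−α) = 280.97/1169.8 = 0.2402;  α = 0.7598.

0.760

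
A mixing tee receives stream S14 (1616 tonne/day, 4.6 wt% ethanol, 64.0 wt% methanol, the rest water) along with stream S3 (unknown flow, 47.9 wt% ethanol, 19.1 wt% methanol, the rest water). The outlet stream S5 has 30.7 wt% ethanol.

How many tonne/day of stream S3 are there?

Let S3 be the unknown flow. Total out = 1616 + S3.
ethanol balance: 74.336 + 0.479·S3 = 0.307·(1616 + S3)
(0.479 − 0.307)·S3 = 0.307×1616 − 74.336 = 421.78
S3 = 421.78 / 0.172 = 2452.2 tonne/day

2452 tonne/day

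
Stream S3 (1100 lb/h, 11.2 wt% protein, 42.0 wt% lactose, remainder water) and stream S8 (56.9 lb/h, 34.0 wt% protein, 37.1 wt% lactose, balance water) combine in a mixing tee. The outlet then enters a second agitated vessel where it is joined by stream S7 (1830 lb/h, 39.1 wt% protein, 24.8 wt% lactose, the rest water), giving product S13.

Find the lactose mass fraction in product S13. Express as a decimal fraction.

0.314

Overall, product flow = 2986.9 lb/h.
lactose in = 1100×0.420 + 56.9×0.371 + 1830×0.248 = 936.95 lb/h.
lactose fraction in S13 = 0.314.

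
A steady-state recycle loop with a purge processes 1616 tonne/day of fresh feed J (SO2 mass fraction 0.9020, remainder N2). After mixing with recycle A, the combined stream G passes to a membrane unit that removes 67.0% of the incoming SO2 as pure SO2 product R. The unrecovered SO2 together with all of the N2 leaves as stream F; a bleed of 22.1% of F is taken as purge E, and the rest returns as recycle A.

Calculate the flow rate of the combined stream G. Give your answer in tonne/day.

2679 tonne/day

N2 enters only via J and leaves only via the purge: 1616×0.098 = 0.221×(N2 in F), and the membrane unit passes all N2, so N2 in G = N2 in F = 716.6 tonne/day.
SO2 in G: m_A = 1616×0.902 + (1−0.221)·(1−0.670)·m_A, so m_A = 1457.6/0.7429 = 1962 tonne/day.
G = 1962 + 716.6 = 2678.6 tonne/day.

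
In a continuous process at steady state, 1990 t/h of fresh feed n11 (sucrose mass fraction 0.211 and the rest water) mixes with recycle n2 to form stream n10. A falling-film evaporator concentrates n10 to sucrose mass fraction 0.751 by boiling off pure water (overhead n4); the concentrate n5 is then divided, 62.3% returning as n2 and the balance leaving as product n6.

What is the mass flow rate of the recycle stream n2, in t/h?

Overall sucrose balance (none leaves overhead): sucrose in fresh feed = sucrose in product, i.e. 1990×0.211 = (1−0.623)·n5·0.751.
n5 = 419.89/(0.751×0.377) = 1483 t/h.
Recycle n2 = 0.623×1483 = 923.94 t/h.

923.9 t/h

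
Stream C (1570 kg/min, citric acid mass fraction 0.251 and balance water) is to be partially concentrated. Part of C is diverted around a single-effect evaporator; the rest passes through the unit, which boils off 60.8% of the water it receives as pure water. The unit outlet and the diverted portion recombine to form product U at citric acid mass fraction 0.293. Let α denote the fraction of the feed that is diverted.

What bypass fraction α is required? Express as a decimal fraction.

0.685

All 1570×0.251 = 394.07 kg/min of citric acid reaches U, so U = 394.07/0.293 = 1344.9 kg/min and vapour = 225.05 kg/min.
The evaporator receives (1−α)·1570 of feed at 0.749 water and removes 0.608 of that water:
0.608×0.749×(1−α)×1570 = 225.05
(1−α) = 225.05/714.97 = 0.3148;  α = 0.6852.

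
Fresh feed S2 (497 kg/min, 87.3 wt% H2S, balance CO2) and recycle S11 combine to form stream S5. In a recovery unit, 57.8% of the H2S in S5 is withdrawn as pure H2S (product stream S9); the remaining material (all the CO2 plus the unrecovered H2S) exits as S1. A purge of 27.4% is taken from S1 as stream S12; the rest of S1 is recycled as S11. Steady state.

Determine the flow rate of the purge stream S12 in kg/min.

CO2 enters only via S2 and leaves only via the purge: 497×0.127 = 0.274×(CO2 in S1), and the recovery unit passes all CO2, so CO2 in S5 = CO2 in S1 = 230.36 kg/min.
H2S in S5: m_A = 497×0.873 + (1−0.274)·(1−0.578)·m_A, so m_A = 433.88/0.6936 = 625.52 kg/min.
S1 = (1−0.578)×625.52 + 230.36 = 494.33 kg/min.
Purge S12 = 0.274×494.33 = 135.45 kg/min.

135.4 kg/min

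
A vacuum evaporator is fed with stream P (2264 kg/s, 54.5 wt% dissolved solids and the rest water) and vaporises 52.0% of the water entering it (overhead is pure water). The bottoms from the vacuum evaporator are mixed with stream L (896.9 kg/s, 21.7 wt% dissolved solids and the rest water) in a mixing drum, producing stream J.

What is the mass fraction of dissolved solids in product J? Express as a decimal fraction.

Vapour removed = 0.520×0.455×2264 = 535.66 kg/s; concentrate = 1728.3 kg/s.
dissolved solids reaching the mixer = 1233.9 (from concentrate) + 896.9×0.217 = 1428.5 kg/s.
Product flow = 1728.3 + 896.9 = 2625.2 kg/s; dissolved solids fraction = 0.544.

0.544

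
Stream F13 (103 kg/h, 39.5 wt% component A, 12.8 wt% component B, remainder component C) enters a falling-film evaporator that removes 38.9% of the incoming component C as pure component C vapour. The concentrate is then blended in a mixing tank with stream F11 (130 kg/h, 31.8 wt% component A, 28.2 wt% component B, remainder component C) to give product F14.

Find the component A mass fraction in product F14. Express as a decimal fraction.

0.3835

Vapour removed = 0.389×0.477×103 = 19.112 kg/h; concentrate = 83.888 kg/h.
component A reaching the mixer = 40.685 (from concentrate) + 130×0.318 = 82.025 kg/h.
Product flow = 83.888 + 130 = 213.89 kg/h; component A fraction = 0.3835.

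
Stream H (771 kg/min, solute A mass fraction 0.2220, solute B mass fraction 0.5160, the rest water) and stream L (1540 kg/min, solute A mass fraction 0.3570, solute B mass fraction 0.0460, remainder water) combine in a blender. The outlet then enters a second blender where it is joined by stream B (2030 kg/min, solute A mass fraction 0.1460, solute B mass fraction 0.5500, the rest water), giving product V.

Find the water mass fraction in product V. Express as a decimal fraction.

Overall, product flow = 4341 kg/min.
water in = 771×0.262 + 1540×0.597 + 2030×0.304 = 1738.5 kg/min.
water fraction in V = 0.4005.

0.4005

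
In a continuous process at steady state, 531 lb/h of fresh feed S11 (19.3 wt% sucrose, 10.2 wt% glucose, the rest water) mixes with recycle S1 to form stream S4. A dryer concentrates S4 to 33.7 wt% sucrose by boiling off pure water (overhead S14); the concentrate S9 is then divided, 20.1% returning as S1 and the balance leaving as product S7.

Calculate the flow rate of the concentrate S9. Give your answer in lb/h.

380.6 lb/h

Overall sucrose balance (none leaves overhead): sucrose in fresh feed = sucrose in product, i.e. 531×0.193 = (1−0.201)·S9·0.337.
S9 = 102.48/(0.337×0.799) = 380.61 lb/h.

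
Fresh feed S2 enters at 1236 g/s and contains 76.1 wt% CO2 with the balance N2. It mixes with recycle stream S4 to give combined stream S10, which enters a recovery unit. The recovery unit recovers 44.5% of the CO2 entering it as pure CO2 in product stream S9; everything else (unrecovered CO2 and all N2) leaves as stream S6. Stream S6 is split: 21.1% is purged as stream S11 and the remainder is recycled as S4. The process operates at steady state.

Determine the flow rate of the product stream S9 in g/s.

744.6 g/s

CO2 in S10: m_A = 1236×0.761 + (1−0.211)·(1−0.445)·m_A, so m_A = 940.6/0.5621 = 1673.3 g/s.
Product S9 = 0.445×1673.3 = 744.64 g/s.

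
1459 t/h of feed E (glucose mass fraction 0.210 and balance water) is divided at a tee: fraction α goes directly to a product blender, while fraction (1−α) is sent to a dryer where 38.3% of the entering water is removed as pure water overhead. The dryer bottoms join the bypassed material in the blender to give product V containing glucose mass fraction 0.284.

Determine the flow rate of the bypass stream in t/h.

All 1459×0.210 = 306.39 t/h of glucose reaches V, so V = 306.39/0.284 = 1078.8 t/h and vapour = 380.16 t/h.
The evaporator receives (1−α)·1459 of feed at 0.790 water and removes 0.383 of that water:
0.383×0.790×(1−α)×1459 = 380.16
(1−α) = 380.16/441.45 = 0.8612;  α = 0.1388.
Bypass flow = 0.1388×1459 = 202.56 t/h.

202.6 t/h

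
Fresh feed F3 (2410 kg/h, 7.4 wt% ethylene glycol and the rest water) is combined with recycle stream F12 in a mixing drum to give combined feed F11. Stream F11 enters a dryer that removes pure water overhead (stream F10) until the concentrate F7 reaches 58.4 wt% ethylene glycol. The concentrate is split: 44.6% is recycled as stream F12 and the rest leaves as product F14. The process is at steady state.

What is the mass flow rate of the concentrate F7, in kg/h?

Overall ethylene glycol balance (none leaves overhead): ethylene glycol in fresh feed = ethylene glycol in product, i.e. 2410×0.074 = (1−0.446)·F7·0.584.
F7 = 178.34/(0.584×0.554) = 551.22 kg/h.

551.2 kg/h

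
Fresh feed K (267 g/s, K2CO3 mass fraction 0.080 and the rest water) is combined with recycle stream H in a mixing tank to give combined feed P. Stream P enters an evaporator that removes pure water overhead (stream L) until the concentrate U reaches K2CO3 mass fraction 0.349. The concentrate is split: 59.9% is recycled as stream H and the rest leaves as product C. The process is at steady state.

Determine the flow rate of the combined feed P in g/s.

Overall K2CO3 balance (none leaves overhead): K2CO3 in fresh feed = K2CO3 in product, i.e. 267×0.080 = (1−0.599)·U·0.349.
U = 21.36/(0.349×0.401) = 152.63 g/s.
Recycle H = 0.599×152.63 = 91.424 g/s.
Combined feed P = 267 + 91.424 = 358.42 g/s.

358.4 g/s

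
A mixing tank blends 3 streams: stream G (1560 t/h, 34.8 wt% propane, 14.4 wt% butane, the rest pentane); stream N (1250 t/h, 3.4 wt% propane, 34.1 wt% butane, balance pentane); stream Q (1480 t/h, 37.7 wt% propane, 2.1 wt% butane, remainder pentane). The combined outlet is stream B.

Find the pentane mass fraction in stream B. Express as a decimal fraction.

0.575

Total flow out = 1560 + 1250 + 1480 = 4290 t/h.
pentane in = 1560×0.508 + 1250×0.625 + 1480×0.602 = 2464.7 t/h.
pentane mass fraction in B = 2464.7/4290 = 0.575.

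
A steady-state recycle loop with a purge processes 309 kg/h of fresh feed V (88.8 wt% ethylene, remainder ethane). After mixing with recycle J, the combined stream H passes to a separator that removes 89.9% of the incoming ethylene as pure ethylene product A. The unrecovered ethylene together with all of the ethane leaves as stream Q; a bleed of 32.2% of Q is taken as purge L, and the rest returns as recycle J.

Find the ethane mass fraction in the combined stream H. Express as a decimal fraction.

ethane enters only via V and leaves only via the purge: 309×0.112 = 0.322×(ethane in Q), and the separator passes all ethane, so ethane in H = ethane in Q = 107.48 kg/h.
ethylene in H: m_A = 309×0.888 + (1−0.322)·(1−0.899)·m_A, so m_A = 274.39/0.9315 = 294.56 kg/h.
H = 294.56 + 107.48 = 402.04 kg/h.
ethane fraction in H = 107.48/402.04 = 0.267.

0.267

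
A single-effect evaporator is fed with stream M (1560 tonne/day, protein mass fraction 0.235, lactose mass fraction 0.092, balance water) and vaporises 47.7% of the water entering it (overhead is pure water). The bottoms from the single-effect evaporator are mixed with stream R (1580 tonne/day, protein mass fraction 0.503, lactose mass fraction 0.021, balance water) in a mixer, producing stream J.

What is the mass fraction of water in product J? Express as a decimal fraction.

0.493

Vapour removed = 0.477×0.673×1560 = 500.79 tonne/day; concentrate = 1059.2 tonne/day.
water reaching the mixer = 549.09 (from concentrate) + 1580×0.476 = 1301.2 tonne/day.
Product flow = 1059.2 + 1580 = 2639.2 tonne/day; water fraction = 0.493.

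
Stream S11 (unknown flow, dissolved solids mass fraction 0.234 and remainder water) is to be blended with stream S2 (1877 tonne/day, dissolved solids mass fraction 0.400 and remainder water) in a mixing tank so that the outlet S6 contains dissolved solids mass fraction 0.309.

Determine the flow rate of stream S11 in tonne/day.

2277 tonne/day

Let S11 be the unknown flow. Total out = 1877 + S11.
dissolved solids balance: 750.8 + 0.234·S11 = 0.309·(1877 + S11)
(0.234 − 0.309)·S11 = 0.309×1877 − 750.8 = -170.81
S11 = -170.81 / -0.075 = 2277.4 tonne/day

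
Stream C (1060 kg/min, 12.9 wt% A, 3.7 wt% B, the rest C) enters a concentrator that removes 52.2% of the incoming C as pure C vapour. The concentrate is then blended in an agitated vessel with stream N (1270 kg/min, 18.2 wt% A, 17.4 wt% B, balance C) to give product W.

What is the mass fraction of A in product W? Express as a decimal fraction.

0.197

Vapour removed = 0.522×0.834×1060 = 461.47 kg/min; concentrate = 598.53 kg/min.
A reaching the mixer = 136.74 (from concentrate) + 1270×0.182 = 367.88 kg/min.
Product flow = 598.53 + 1270 = 1868.5 kg/min; A fraction = 0.197.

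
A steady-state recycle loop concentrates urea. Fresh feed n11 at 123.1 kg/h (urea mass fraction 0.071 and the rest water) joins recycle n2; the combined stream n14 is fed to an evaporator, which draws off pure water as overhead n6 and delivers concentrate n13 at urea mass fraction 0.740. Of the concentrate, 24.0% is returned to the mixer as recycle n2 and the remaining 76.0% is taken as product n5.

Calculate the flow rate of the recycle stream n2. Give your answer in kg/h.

Overall urea balance (none leaves overhead): urea in fresh feed = urea in product, i.e. 123.1×0.071 = (1−0.240)·n13·0.740.
n13 = 8.7401/(0.740×0.760) = 15.541 kg/h.
Recycle n2 = 0.240×15.541 = 3.7298 kg/h.

3.73 kg/h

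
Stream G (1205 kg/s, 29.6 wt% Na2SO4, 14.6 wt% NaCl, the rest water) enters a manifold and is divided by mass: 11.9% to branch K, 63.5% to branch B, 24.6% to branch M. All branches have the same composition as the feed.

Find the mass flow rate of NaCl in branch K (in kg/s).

20.94 kg/s

Branch K total = 0.119×1205 = 143.39 kg/s.
NaCl in K = 0.146×143.39 = 20.936 kg/s.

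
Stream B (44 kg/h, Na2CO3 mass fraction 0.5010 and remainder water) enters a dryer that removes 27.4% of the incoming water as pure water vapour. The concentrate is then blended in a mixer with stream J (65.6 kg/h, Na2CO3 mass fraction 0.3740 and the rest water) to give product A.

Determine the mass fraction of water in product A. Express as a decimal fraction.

Vapour removed = 0.274×0.499×44 = 6.0159 kg/h; concentrate = 37.984 kg/h.
water reaching the mixer = 15.94 (from concentrate) + 65.6×0.626 = 57.006 kg/h.
Product flow = 37.984 + 65.6 = 103.58 kg/h; water fraction = 0.5503.

0.5503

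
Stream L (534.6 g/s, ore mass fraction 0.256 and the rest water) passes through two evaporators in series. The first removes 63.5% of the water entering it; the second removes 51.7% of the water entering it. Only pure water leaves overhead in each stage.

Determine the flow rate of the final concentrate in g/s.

207 g/s

water in feed = 534.6×0.744 = 397.74 g/s.
After stage 1: water left = (1−0.635)×397.74 = 145.18; stream total = 282.03 g/s.
After stage 2: water left = (1−0.517)×145.18 = 70.12; final concentrate = 206.98 g/s.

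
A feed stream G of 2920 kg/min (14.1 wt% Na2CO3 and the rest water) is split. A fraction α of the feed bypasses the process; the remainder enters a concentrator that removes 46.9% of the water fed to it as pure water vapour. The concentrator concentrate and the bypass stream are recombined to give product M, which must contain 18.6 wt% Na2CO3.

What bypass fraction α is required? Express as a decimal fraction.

0.399

All 2920×0.141 = 411.72 kg/min of Na2CO3 reaches M, so M = 411.72/0.186 = 2213.5 kg/min and vapour = 706.45 kg/min.
The evaporator receives (1−α)·2920 of feed at 0.859 water and removes 0.469 of that water:
0.469×0.859×(1−α)×2920 = 706.45
(1−α) = 706.45/1176.4 = 0.6005;  α = 0.3995.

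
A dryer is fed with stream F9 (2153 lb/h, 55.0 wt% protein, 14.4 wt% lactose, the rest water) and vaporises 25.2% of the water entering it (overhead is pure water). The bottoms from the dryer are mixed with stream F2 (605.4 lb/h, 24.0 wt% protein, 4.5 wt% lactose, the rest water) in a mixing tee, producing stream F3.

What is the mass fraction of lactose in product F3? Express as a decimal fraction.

0.1301

Vapour removed = 0.252×0.306×2153 = 166.02 lb/h; concentrate = 1987 lb/h.
lactose reaching the mixer = 310.03 (from concentrate) + 605.4×0.045 = 337.27 lb/h.
Product flow = 1987 + 605.4 = 2592.4 lb/h; lactose fraction = 0.1301.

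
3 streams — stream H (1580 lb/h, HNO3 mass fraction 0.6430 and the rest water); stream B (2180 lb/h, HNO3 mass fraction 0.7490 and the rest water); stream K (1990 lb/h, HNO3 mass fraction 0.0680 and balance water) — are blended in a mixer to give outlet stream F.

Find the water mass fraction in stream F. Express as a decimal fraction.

0.5158

Total flow out = 1580 + 2180 + 1990 = 5750 lb/h.
water in = 1580×0.357 + 2180×0.251 + 1990×0.932 = 2965.9 lb/h.
water mass fraction in F = 2965.9/5750 = 0.5158.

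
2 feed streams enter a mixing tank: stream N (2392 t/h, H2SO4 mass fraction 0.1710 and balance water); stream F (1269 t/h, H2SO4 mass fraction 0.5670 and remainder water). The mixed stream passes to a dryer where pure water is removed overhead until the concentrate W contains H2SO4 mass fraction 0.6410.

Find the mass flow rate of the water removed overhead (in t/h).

H2SO4 entering = 2392×0.171 + 1269×0.567 = 1128.6 t/h.
All H2SO4 reports to W, so W = 1128.6/0.641 = 1760.6 t/h.
Total feed = 3661 t/h; overhead = 3661 − 1760.6 = 1900.4 t/h.

1900 t/h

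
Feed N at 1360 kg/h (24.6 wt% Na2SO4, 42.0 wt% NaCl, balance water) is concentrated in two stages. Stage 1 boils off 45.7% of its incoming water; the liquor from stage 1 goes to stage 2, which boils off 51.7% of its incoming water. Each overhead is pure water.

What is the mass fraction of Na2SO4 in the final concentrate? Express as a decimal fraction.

water in feed = 1360×0.334 = 454.24 kg/h.
After stage 1: water left = (1−0.457)×454.24 = 246.65; stream total = 1152.4 kg/h.
After stage 2: water left = (1−0.517)×246.65 = 119.13; final concentrate = 1024.9 kg/h.
Na2SO4 fraction = 334.56/1024.9 = 0.326.

0.326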